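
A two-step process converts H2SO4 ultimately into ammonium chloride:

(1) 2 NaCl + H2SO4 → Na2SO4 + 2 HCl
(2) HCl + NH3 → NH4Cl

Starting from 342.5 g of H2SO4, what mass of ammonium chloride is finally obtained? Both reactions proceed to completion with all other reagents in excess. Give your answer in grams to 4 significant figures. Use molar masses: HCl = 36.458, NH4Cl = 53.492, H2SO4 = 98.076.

n(H2SO4) = 342.50 / 98.076 = 3.4922 mol.
Step 1 gives a 1:2 ratio of H2SO4 to HCl, so n(HCl) = 6.9844 mol.
In step 2 the HCl:NH4Cl ratio is 1:1, so n(NH4Cl) = 6.9844 mol.
Mass of NH4Cl = 6.9844 × 53.492 = 373.61 g.

373.6 g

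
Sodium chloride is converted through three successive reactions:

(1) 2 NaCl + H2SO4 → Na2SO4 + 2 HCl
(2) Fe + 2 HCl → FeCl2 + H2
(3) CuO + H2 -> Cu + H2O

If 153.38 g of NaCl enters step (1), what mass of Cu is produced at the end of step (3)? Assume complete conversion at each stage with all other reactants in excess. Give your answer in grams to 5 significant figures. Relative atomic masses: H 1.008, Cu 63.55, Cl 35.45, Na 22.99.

83.396 g

M(NaCl) = 22.99 + 35.45 = 58.44 g/mol.
M(Cu) = 63.55 g/mol.
n(NaCl) = 153.38 / 58.44 = 2.62457 mol.
Reaction (1): NaCl→HCl ratio 2:2 ⇒ n(HCl) = 2.62457 mol.
Reaction (2): HCl→H2 ratio 2:1 ⇒ n(H2) = 1.31229 mol.
Reaction (3): H2→Cu ratio 1:1 ⇒ n(Cu) = 1.31229 mol.
Mass of Cu = 1.31229 × 63.55 = 83.3958 g.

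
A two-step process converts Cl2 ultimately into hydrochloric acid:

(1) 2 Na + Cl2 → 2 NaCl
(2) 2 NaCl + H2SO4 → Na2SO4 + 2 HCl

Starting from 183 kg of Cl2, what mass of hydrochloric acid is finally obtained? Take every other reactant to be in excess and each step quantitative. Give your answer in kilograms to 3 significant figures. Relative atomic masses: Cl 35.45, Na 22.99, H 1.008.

188 kg

M(Cl2) = 2(35.45) = 70.90 g/mol.
M(HCl) = 1.008 + 35.45 = 36.458 g/mol.
183 kg = 183000 g.
n(Cl2) = 183000 / 70.90 = 2581 mol.
Step 1 gives a 1:2 ratio of Cl2 to NaCl, so n(NaCl) = 5162 mol.
In step 2 the NaCl:HCl ratio is 2:2, so n(HCl) = 5162 mol.
Mass of HCl = 5162 × 36.458 = 188200 g = 188 kg.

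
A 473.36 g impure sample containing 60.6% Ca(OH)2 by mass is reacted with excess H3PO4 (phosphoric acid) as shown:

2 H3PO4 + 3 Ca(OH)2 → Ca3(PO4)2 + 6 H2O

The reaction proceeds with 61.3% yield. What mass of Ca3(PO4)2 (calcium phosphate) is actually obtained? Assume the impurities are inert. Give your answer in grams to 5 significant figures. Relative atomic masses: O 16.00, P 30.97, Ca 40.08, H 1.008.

245.37 g

Pure Ca(OH)2 available = 473.36 g × 0.606 = 286.856 g.
M(Ca(OH)2) = 40.08 + 2(16.00) + 2(1.008) = 74.096 g/mol.
M(Ca3(PO4)2) = 3(40.08) + 2(30.97) + 8(16.00) = 310.18 g/mol.
n(Ca(OH)2) = 286.856 g / 74.096 g/mol = 3.87141 mol.
From the equation the Ca(OH)2:Ca3(PO4)2 mole ratio is 3:1, so n(Ca3(PO4)2) = 3.87141 × 1/3 = 1.29047 mol.
Mass of Ca3(PO4)2 = 1.29047 mol × 310.18 g/mol = 400.278 g.
Actual mass collected = 400.278 g × 0.613 = 245.371 g.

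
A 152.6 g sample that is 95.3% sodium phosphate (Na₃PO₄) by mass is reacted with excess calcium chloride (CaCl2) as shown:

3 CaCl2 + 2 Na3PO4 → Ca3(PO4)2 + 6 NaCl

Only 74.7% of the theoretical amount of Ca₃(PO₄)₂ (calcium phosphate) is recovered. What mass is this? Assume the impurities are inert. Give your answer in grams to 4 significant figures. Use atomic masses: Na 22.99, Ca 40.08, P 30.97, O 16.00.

102.8 g

Pure Na3PO4 available = 152.6 g × 0.953 = 145.43 g.
M(Na3PO4) = 3(22.99) + 30.97 + 4(16.00) = 163.94 g/mol.
M(Ca3(PO4)2) = 3(40.08) + 2(30.97) + 8(16.00) = 310.18 g/mol.
n(Na3PO4) = 145.43 g / 163.94 g/mol = 0.88708 mol.
From the equation the Na3PO4:Ca3(PO4)2 mole ratio is 2:1, so n(Ca3(PO4)2) = 0.88708 × 1/2 = 0.44354 mol.
Mass of Ca3(PO4)2 = 0.44354 mol × 310.18 g/mol = 137.58 g.
Actual mass collected = 137.58 g × 0.747 = 102.77 g.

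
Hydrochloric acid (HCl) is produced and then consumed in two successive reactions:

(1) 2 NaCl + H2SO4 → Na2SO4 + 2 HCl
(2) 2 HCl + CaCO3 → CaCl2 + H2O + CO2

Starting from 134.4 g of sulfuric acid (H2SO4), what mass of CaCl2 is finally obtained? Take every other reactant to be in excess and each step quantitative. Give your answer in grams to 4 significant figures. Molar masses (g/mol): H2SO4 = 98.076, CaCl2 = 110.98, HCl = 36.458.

n(H2SO4) = 134.40 / 98.076 = 1.3704 mol.
Step 1 gives a 1:2 ratio of H2SO4 to HCl, so n(HCl) = 2.7407 mol.
In step 2 the HCl:CaCl2 ratio is 2:1, so n(CaCl2) = 1.3704 mol.
Mass of CaCl2 = 1.3704 × 110.98 = 152.08 g.

152.1 g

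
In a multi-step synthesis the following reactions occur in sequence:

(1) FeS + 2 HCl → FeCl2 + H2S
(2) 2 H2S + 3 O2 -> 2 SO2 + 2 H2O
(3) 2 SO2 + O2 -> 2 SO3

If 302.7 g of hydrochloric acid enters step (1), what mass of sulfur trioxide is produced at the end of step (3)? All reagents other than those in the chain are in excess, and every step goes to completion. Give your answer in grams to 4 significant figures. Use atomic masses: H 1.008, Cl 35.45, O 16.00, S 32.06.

332.4 g

M(HCl) = 1.008 + 35.45 = 36.458 g/mol.
M(SO3) = 32.06 + 3(16.00) = 80.06 g/mol.
n(HCl) = 302.7 / 36.458 = 8.3027 mol.
Reaction (1): HCl→H2S ratio 2:1 ⇒ n(H2S) = 4.1514 mol.
Reaction (2): H2S→SO2 ratio 2:2 ⇒ n(SO2) = 4.1514 mol.
Reaction (3): SO2→SO3 ratio 2:2 ⇒ n(SO3) = 4.1514 mol.
Mass of SO3 = 4.1514 × 80.06 = 332.36 g.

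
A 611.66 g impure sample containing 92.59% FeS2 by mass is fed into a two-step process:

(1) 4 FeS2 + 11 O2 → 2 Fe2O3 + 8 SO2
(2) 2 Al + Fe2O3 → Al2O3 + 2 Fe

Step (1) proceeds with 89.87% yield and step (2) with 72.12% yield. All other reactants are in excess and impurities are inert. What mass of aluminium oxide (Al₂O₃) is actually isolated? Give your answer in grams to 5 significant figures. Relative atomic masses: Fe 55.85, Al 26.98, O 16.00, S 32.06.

Pure FeS2 = 611.66 × 0.9259 = 566.336 g.
M(FeS2) = 55.85 + 2(32.06) = 119.97 g/mol.
M(Al2O3) = 2(26.98) + 3(16.00) = 101.96 g/mol.
n(FeS2) = 566.336 / 119.97 = 4.72065 mol.
Step 1 (FeS2:Fe2O3 = 4:2): theoretical n(Fe2O3) = 2.36032 mol; at 89.87% yield, n(Fe2O3) = 2.12122 mol.
Step 2 (Fe2O3:Al2O3 = 1:1): theoretical n(Al2O3) = 2.12122 mol, so theoretical mass = 2.12122 × 101.96 = 216.280 g.
At 72.12% yield, actual mass of Al2O3 = 216.280 × 0.7212 = 155.981 g.

155.98 g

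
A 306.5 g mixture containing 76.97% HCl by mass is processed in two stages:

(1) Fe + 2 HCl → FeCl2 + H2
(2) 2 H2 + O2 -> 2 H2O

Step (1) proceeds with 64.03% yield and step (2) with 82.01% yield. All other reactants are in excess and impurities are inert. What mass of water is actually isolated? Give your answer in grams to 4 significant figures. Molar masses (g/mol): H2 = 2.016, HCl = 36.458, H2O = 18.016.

Pure HCl = 306.5 × 0.7697 = 235.91 g.
n(HCl) = 235.91 / 36.458 = 6.4708 mol.
Step 1 (HCl:H2 = 2:1): theoretical n(H2) = 3.2354 mol; at 64.03% yield, n(H2) = 2.0716 mol.
Step 2 (H2:H2O = 2:2): theoretical n(H2O) = 2.0716 mol, so theoretical mass = 2.0716 × 18.016 = 37.323 g.
At 82.01% yield, actual mass of H2O = 37.323 × 0.8201 = 30.608 g.

30.61 g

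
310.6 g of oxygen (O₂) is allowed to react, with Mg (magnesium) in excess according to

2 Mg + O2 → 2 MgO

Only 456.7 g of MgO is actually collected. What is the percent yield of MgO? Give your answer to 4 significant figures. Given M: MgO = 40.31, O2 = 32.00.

n(O2) = 310.60 g / 32.00 g/mol = 9.7063 mol.
From the equation the O2:MgO mole ratio is 1:2, so n(MgO) = 9.7063 × 2/1 = 19.413 mol.
Mass of MgO = 19.413 mol × 40.31 g/mol = 782.52 g.
This is the theoretical yield. Percent yield = 456.7 g / 782.52 g × 100% = 58.363%.

58.36 %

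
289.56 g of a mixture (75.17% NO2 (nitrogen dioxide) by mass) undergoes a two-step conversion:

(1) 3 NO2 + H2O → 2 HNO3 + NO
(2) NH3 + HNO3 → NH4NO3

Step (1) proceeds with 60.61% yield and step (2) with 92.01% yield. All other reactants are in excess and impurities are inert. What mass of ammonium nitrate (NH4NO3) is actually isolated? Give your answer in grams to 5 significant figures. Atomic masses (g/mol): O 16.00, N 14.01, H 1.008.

140.80 g

Pure NO2 = 289.56 × 0.7517 = 217.662 g.
M(NO2) = 14.01 + 2(16.00) = 46.01 g/mol.
M(NH4NO3) = 2(14.01) + 4(1.008) + 3(16.00) = 80.052 g/mol.
n(NO2) = 217.662 / 46.01 = 4.73076 mol.
Step 1 (NO2:HNO3 = 3:2): theoretical n(HNO3) = 3.15384 mol; at 60.61% yield, n(HNO3) = 1.91154 mol.
Step 2 (HNO3:NH4NO3 = 1:1): theoretical n(NH4NO3) = 1.91154 mol, so theoretical mass = 1.91154 × 80.052 = 153.023 g.
At 92.01% yield, actual mass of NH4NO3 = 153.023 × 0.9201 = 140.796 g.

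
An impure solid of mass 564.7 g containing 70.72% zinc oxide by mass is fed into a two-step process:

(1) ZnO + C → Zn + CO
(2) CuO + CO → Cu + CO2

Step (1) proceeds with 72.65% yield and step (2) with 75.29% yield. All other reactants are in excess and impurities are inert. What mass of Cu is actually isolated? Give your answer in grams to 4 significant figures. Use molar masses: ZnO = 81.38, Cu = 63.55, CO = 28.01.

Pure ZnO = 564.7 × 0.7072 = 399.36 g.
n(ZnO) = 399.36 / 81.38 = 4.9073 mol.
Step 1 (ZnO:CO = 1:1): theoretical n(CO) = 4.9073 mol; at 72.65% yield, n(CO) = 3.5652 mol.
Step 2 (CO:Cu = 1:1): theoretical n(Cu) = 3.5652 mol, so theoretical mass = 3.5652 × 63.55 = 226.57 g.
At 75.29% yield, actual mass of Cu = 226.57 × 0.7529 = 170.58 g.

170.6 g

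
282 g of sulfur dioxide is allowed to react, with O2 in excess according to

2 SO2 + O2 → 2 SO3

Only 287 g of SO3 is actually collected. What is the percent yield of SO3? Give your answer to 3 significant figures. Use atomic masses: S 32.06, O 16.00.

81.4 %

M(SO2) = 32.06 + 2(16.00) = 64.06 g/mol.
M(SO3) = 32.06 + 3(16.00) = 80.06 g/mol.
n(SO2) = 282.0 g / 64.06 g/mol = 4.402 mol.
From the equation the SO2:SO3 mole ratio is 2:2, so n(SO3) = 4.402 × 2/2 = 4.402 mol.
Mass of SO3 = 4.402 mol × 80.06 g/mol = 352.4 g.
This is the theoretical yield. Percent yield = 287 g / 352.4 g × 100% = 81.43%.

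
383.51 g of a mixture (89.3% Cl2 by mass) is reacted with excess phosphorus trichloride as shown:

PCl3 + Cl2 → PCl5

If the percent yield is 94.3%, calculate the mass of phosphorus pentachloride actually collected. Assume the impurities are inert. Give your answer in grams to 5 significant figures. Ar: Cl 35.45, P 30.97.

948.45 g

Pure Cl2 available = 383.51 g × 0.893 = 342.474 g.
M(Cl2) = 2(35.45) = 70.90 g/mol.
M(PCl5) = 30.97 + 5(35.45) = 208.22 g/mol.
n(Cl2) = 342.474 g / 70.90 g/mol = 4.83039 mol.
From the equation the Cl2:PCl5 mole ratio is 1:1, so n(PCl5) = 4.83039 × 1/1 = 4.83039 mol.
Mass of PCl5 = 4.83039 mol × 208.22 g/mol = 1005.78 g.
Actual mass collected = 1005.78 g × 0.943 = 948.454 g.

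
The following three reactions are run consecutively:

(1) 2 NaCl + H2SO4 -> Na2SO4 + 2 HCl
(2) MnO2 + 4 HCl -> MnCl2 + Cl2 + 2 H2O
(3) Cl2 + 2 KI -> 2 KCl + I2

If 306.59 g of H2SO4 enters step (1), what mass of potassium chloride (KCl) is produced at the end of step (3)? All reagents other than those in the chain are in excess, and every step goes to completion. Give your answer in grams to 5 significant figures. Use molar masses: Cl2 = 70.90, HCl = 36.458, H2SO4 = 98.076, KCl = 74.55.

233.05 g

n(H2SO4) = 306.59 / 98.076 = 3.12605 mol.
Reaction (1): H2SO4→HCl ratio 1:2 ⇒ n(HCl) = 6.25209 mol.
Reaction (2): HCl→Cl2 ratio 4:1 ⇒ n(Cl2) = 1.56302 mol.
Reaction (3): Cl2→KCl ratio 1:2 ⇒ n(KCl) = 3.12605 mol.
Mass of KCl = 3.12605 × 74.55 = 233.047 g.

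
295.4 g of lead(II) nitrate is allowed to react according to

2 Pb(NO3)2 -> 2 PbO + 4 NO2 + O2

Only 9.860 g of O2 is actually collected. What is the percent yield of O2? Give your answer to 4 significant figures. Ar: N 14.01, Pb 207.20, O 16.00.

M(Pb(NO3)2) = 207.20 + 2(14.01) + 6(16.00) = 331.22 g/mol.
M(O2) = 2(16.00) = 32.00 g/mol.
n(Pb(NO3)2) = 295.40 g / 331.22 g/mol = 0.89185 mol.
From the equation the Pb(NO3)2:O2 mole ratio is 2:1, so n(O2) = 0.89185 × 1/2 = 0.44593 mol.
Mass of O2 = 0.44593 mol × 32.00 g/mol = 14.270 g.
This is the theoretical yield. Percent yield = 9.860 g / 14.270 g × 100% = 69.098%.

69.10 %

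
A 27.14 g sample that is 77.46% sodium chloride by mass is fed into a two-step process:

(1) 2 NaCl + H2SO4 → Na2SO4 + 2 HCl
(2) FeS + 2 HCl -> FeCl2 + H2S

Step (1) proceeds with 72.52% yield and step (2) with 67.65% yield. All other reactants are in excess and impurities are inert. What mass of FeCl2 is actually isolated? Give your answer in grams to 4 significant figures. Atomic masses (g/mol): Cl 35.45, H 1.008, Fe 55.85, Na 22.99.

11.18 g

Pure NaCl = 27.14 × 0.7746 = 21.023 g.
M(NaCl) = 22.99 + 35.45 = 58.44 g/mol.
M(FeCl2) = 55.85 + 2(35.45) = 126.75 g/mol.
n(NaCl) = 21.023 / 58.44 = 0.35973 mol.
Step 1 (NaCl:HCl = 2:2): theoretical n(HCl) = 0.35973 mol; at 72.52% yield, n(HCl) = 0.26088 mol.
Step 2 (HCl:FeCl2 = 2:1): theoretical n(FeCl2) = 0.13044 mol, so theoretical mass = 0.13044 × 126.75 = 16.533 g.
At 67.65% yield, actual mass of FeCl2 = 16.533 × 0.6765 = 11.185 g.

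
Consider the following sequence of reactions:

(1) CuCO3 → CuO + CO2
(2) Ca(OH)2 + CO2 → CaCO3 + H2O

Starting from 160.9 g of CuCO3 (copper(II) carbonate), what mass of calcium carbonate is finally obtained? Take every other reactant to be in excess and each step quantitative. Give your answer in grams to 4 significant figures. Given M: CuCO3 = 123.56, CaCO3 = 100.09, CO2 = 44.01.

n(CuCO3) = 160.90 / 123.56 = 1.3022 mol.
Step 1 gives a 1:1 ratio of CuCO3 to CO2, so n(CO2) = 1.3022 mol.
In step 2 the CO2:CaCO3 ratio is 1:1, so n(CaCO3) = 1.3022 mol.
Mass of CaCO3 = 1.3022 × 100.09 = 130.34 g.

130.3 g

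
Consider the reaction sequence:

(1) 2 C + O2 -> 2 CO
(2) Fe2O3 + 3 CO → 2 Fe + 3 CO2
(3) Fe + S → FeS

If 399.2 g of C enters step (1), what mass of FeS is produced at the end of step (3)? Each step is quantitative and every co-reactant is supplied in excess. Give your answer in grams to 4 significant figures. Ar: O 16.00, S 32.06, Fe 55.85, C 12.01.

1948 g

M(C) = 12.01 g/mol.
M(FeS) = 55.85 + 32.06 = 87.91 g/mol.
n(C) = 399.2 / 12.01 = 33.239 mol.
Reaction (1): C→CO ratio 2:2 ⇒ n(CO) = 33.239 mol.
Reaction (2): CO→Fe ratio 3:2 ⇒ n(Fe) = 22.159 mol.
Reaction (3): Fe→FeS ratio 1:1 ⇒ n(FeS) = 22.159 mol.
Mass of FeS = 22.159 × 87.91 = 1948.0 g.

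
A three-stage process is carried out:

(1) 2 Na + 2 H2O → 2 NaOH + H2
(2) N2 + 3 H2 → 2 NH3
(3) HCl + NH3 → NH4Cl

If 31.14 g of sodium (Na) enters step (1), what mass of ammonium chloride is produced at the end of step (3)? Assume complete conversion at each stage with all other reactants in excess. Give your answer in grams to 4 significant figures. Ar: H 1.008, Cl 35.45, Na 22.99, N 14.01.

M(Na) = 22.99 g/mol.
M(NH4Cl) = 14.01 + 4(1.008) + 35.45 = 53.492 g/mol.
n(Na) = 31.14 / 22.99 = 1.3545 mol.
Reaction (1): Na→H2 ratio 2:1 ⇒ n(H2) = 0.67725 mol.
Reaction (2): H2→NH3 ratio 3:2 ⇒ n(NH3) = 0.45150 mol.
Reaction (3): NH3→NH4Cl ratio 1:1 ⇒ n(NH4Cl) = 0.45150 mol.
Mass of NH4Cl = 0.45150 × 53.492 = 24.152 g.

24.15 g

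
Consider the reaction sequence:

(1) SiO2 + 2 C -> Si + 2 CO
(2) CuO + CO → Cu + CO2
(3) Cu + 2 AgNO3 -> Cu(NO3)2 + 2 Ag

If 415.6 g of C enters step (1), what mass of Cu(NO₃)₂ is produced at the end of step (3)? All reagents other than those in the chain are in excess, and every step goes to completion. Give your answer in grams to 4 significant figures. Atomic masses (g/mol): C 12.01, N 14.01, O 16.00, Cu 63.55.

M(C) = 12.01 g/mol.
M(Cu(NO3)2) = 63.55 + 2(14.01) + 6(16.00) = 187.57 g/mol.
n(C) = 415.6 / 12.01 = 34.604 mol.
Reaction (1): C→CO ratio 2:2 ⇒ n(CO) = 34.604 mol.
Reaction (2): CO→Cu ratio 1:1 ⇒ n(Cu) = 34.604 mol.
Reaction (3): Cu→Cu(NO3)2 ratio 1:1 ⇒ n(Cu(NO3)2) = 34.604 mol.
Mass of Cu(NO3)2 = 34.604 × 187.57 = 6490.8 g.

6491 g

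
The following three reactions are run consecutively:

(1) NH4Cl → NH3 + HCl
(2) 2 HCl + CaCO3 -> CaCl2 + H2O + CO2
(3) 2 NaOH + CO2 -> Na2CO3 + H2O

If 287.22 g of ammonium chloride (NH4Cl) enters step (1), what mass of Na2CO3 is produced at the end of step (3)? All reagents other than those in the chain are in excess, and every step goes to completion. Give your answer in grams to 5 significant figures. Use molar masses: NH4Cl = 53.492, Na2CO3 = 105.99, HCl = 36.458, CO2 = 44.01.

n(NH4Cl) = 287.22 / 53.492 = 5.36940 mol.
Reaction (1): NH4Cl→HCl ratio 1:1 ⇒ n(HCl) = 5.36940 mol.
Reaction (2): HCl→CO2 ratio 2:1 ⇒ n(CO2) = 2.68470 mol.
Reaction (3): CO2→Na2CO3 ratio 1:1 ⇒ n(Na2CO3) = 2.68470 mol.
Mass of Na2CO3 = 2.68470 × 105.99 = 284.551 g.

284.55 g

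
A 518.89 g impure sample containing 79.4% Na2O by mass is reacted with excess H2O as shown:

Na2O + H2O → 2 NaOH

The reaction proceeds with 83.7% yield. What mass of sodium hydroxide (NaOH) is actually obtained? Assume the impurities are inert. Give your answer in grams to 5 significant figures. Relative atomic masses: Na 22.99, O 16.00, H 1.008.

Pure Na2O available = 518.89 g × 0.794 = 411.999 g.
M(Na2O) = 2(22.99) + 16.00 = 61.98 g/mol.
M(NaOH) = 22.99 + 16.00 + 1.008 = 39.998 g/mol.
n(Na2O) = 411.999 g / 61.98 g/mol = 6.64728 mol.
From the equation the Na2O:NaOH mole ratio is 1:2, so n(NaOH) = 6.64728 × 2/1 = 13.2946 mol.
Mass of NaOH = 13.2946 mol × 39.998 g/mol = 531.756 g.
Actual mass collected = 531.756 g × 0.837 = 445.080 g.

445.08 g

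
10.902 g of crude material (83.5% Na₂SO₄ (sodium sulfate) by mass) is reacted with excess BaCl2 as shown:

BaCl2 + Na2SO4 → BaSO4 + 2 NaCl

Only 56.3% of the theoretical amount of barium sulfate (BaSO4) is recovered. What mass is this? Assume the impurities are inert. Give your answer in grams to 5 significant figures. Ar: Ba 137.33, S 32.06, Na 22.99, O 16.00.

8.4212 g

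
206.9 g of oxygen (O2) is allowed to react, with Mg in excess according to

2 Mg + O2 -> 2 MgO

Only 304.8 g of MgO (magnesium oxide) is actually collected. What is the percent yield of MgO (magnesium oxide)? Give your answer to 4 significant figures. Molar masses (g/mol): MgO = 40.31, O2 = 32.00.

n(O2) = 206.90 g / 32.00 g/mol = 6.4656 mol.
From the equation the O2:MgO mole ratio is 1:2, so n(MgO) = 6.4656 × 2/1 = 12.931 mol.
Mass of MgO = 12.931 mol × 40.31 g/mol = 521.26 g.
This is the theoretical yield. Percent yield = 304.8 g / 521.26 g × 100% = 58.474%.

58.47 %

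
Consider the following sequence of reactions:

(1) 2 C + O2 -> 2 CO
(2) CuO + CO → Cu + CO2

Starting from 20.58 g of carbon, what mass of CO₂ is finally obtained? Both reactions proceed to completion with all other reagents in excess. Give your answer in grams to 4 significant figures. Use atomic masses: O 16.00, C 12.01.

M(C) = 12.01 g/mol.
M(CO2) = 12.01 + 2(16.00) = 44.01 g/mol.
n(C) = 20.580 / 12.01 = 1.7136 mol.
Step 1 gives a 2:2 ratio of C to CO, so n(CO) = 1.7136 mol.
In step 2 the CO:CO2 ratio is 1:1, so n(CO2) = 1.7136 mol.
Mass of CO2 = 1.7136 × 44.01 = 75.414 g.

75.41 g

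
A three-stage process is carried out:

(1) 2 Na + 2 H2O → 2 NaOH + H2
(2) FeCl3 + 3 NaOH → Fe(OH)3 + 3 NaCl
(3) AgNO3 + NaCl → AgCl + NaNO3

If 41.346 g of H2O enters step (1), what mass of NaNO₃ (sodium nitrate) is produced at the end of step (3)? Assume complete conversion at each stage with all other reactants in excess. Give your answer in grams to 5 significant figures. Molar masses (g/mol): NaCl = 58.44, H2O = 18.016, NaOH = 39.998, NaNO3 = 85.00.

195.07 g

n(H2O) = 41.346 / 18.016 = 2.29496 mol.
Reaction (1): H2O→NaOH ratio 2:2 ⇒ n(NaOH) = 2.29496 mol.
Reaction (2): NaOH→NaCl ratio 3:3 ⇒ n(NaCl) = 2.29496 mol.
Reaction (3): NaCl→NaNO3 ratio 1:1 ⇒ n(NaNO3) = 2.29496 mol.
Mass of NaNO3 = 2.29496 × 85.00 = 195.072 g.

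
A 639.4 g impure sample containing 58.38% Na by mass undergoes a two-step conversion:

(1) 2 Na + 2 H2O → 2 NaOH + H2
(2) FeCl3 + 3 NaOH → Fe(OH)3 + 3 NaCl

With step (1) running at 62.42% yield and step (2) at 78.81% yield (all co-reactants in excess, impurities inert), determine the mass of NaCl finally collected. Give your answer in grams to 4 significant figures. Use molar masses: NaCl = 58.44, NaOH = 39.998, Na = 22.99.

466.8 g

Pure Na = 639.4 × 0.5838 = 373.28 g.
n(Na) = 373.28 / 22.99 = 16.237 mol.
Step 1 (Na:NaOH = 2:2): theoretical n(NaOH) = 16.237 mol; at 62.42% yield, n(NaOH) = 10.135 mol.
Step 2 (NaOH:NaCl = 3:3): theoretical n(NaCl) = 10.135 mol, so theoretical mass = 10.135 × 58.44 = 592.29 g.
At 78.81% yield, actual mass of NaCl = 592.29 × 0.7881 = 466.78 g.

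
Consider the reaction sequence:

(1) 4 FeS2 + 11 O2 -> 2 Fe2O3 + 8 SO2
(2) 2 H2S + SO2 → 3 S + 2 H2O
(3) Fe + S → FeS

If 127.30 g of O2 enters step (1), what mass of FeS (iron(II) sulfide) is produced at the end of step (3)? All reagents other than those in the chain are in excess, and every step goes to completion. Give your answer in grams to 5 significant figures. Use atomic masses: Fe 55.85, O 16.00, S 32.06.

763.02 g

M(O2) = 2(16.00) = 32.00 g/mol.
M(FeS) = 55.85 + 32.06 = 87.91 g/mol.
n(O2) = 127.30 / 32.00 = 3.97812 mol.
Reaction (1): O2→SO2 ratio 11:8 ⇒ n(SO2) = 2.89318 mol.
Reaction (2): SO2→S ratio 1:3 ⇒ n(S) = 8.67955 mol.
Reaction (3): S→FeS ratio 1:1 ⇒ n(FeS) = 8.67955 mol.
Mass of FeS = 8.67955 × 87.91 = 763.019 g.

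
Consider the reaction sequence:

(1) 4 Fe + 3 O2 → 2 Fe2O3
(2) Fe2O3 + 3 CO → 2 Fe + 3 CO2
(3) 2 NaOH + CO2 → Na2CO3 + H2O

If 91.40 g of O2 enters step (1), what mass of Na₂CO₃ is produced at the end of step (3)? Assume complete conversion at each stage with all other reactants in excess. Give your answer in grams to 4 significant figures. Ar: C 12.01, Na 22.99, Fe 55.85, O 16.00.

M(O2) = 2(16.00) = 32.00 g/mol.
M(Na2CO3) = 2(22.99) + 12.01 + 3(16.00) = 105.99 g/mol.
n(O2) = 91.40 / 32.00 = 2.8563 mol.
Reaction (1): O2→Fe2O3 ratio 3:2 ⇒ n(Fe2O3) = 1.9042 mol.
Reaction (2): Fe2O3→CO2 ratio 1:3 ⇒ n(CO2) = 5.7125 mol.
Reaction (3): CO2→Na2CO3 ratio 1:1 ⇒ n(Na2CO3) = 5.7125 mol.
Mass of Na2CO3 = 5.7125 × 105.99 = 605.47 g.

605.5 g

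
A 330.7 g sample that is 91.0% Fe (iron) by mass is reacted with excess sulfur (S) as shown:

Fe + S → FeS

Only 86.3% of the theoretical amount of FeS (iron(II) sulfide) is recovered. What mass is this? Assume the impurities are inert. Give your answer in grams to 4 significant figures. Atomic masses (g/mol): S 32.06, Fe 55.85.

Pure Fe available = 330.7 g × 0.910 = 300.94 g.
M(Fe) = 55.85 g/mol.
M(FeS) = 55.85 + 32.06 = 87.91 g/mol.
n(Fe) = 300.94 g / 55.85 g/mol = 5.3883 mol.
From the equation the Fe:FeS mole ratio is 1:1, so n(FeS) = 5.3883 × 1/1 = 5.3883 mol.
Mass of FeS = 5.3883 mol × 87.91 g/mol = 473.69 g.
Actual mass collected = 473.69 g × 0.863 = 408.79 g.

408.8 g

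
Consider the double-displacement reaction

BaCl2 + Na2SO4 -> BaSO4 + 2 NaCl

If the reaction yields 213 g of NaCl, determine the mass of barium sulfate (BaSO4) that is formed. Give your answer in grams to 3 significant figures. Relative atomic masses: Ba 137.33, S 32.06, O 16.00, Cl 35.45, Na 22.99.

425 g

M(NaCl) = 22.99 + 35.45 = 58.44 g/mol.
M(BaSO4) = 137.33 + 32.06 + 4(16.00) = 233.39 g/mol.
n(NaCl) = 213.0 g / 58.44 g/mol = 3.645 mol.
From the equation the NaCl:BaSO4 mole ratio is 2:1, so n(BaSO4) = 3.645 × 1/2 = 1.822 mol.
Mass of BaSO4 = 1.822 mol × 233.39 g/mol = 425.3 g.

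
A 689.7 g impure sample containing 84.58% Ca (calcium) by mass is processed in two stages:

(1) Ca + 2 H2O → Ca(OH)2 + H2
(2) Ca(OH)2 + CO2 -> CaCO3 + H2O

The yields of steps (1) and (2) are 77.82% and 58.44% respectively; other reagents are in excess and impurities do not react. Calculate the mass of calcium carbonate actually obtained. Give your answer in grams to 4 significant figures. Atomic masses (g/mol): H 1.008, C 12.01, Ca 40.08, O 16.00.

Pure Ca = 689.7 × 0.8458 = 583.35 g.
M(Ca) = 40.08 g/mol.
M(CaCO3) = 40.08 + 12.01 + 3(16.00) = 100.09 g/mol.
n(Ca) = 583.35 / 40.08 = 14.555 mol.
Step 1 (Ca:Ca(OH)2 = 1:1): theoretical n(Ca(OH)2) = 14.555 mol; at 77.82% yield, n(Ca(OH)2) = 11.326 mol.
Step 2 (Ca(OH)2:CaCO3 = 1:1): theoretical n(CaCO3) = 11.326 mol, so theoretical mass = 11.326 × 100.09 = 1133.7 g.
At 58.44% yield, actual mass of CaCO3 = 1133.7 × 0.5844 = 662.51 g.

662.5 g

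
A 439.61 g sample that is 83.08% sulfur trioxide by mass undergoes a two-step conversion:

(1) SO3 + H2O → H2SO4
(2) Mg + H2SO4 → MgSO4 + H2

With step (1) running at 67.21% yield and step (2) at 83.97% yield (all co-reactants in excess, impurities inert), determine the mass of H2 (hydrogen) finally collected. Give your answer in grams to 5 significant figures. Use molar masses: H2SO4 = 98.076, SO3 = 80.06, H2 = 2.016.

Pure SO3 = 439.61 × 0.8308 = 365.228 g.
n(SO3) = 365.228 / 80.06 = 4.56193 mol.
Step 1 (SO3:H2SO4 = 1:1): theoretical n(H2SO4) = 4.56193 mol; at 67.21% yield, n(H2SO4) = 3.06607 mol.
Step 2 (H2SO4:H2 = 1:1): theoretical n(H2) = 3.06607 mol, so theoretical mass = 3.06607 × 2.016 = 6.18120 g.
At 83.97% yield, actual mass of H2 = 6.18120 × 0.8397 = 5.19035 g.

5.1904 g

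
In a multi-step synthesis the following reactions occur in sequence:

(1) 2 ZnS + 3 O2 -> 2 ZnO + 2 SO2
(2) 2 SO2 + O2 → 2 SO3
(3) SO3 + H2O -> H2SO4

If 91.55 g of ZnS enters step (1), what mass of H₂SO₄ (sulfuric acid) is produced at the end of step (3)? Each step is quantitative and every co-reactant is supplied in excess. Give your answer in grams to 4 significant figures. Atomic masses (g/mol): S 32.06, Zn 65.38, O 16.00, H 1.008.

M(ZnS) = 65.38 + 32.06 = 97.44 g/mol.
M(H2SO4) = 2(1.008) + 32.06 + 4(16.00) = 98.076 g/mol.
n(ZnS) = 91.55 / 97.44 = 0.93955 mol.
Reaction (1): ZnS→SO2 ratio 2:2 ⇒ n(SO2) = 0.93955 mol.
Reaction (2): SO2→SO3 ratio 2:2 ⇒ n(SO3) = 0.93955 mol.
Reaction (3): SO3→H2SO4 ratio 1:1 ⇒ n(H2SO4) = 0.93955 mol.
Mass of H2SO4 = 0.93955 × 98.076 = 92.148 g.

92.15 g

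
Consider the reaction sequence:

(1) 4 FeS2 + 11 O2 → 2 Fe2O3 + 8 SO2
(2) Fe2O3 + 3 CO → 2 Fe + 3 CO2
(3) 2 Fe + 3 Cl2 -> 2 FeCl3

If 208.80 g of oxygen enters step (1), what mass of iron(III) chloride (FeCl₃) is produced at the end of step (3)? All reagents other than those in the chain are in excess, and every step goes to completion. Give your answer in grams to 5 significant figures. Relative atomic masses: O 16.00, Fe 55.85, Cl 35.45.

384.86 g

M(O2) = 2(16.00) = 32.00 g/mol.
M(FeCl3) = 55.85 + 3(35.45) = 162.20 g/mol.
n(O2) = 208.80 / 32.00 = 6.52500 mol.
Reaction (1): O2→Fe2O3 ratio 11:2 ⇒ n(Fe2O3) = 1.18636 mol.
Reaction (2): Fe2O3→Fe ratio 1:2 ⇒ n(Fe) = 2.37273 mol.
Reaction (3): Fe→FeCl3 ratio 2:2 ⇒ n(FeCl3) = 2.37273 mol.
Mass of FeCl3 = 2.37273 × 162.20 = 384.856 g.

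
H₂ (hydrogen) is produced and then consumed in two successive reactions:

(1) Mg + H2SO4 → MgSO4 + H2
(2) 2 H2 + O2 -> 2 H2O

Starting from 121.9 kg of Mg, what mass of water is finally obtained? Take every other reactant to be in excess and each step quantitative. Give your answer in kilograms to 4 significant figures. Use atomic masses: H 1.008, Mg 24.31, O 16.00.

M(Mg) = 24.31 g/mol.
M(H2O) = 2(1.008) + 16.00 = 18.016 g/mol.
121.9 kg = 121900 g.
n(Mg) = 121900 / 24.31 = 5014.4 mol.
Step 1 gives a 1:1 ratio of Mg to H2, so n(H2) = 5014.4 mol.
In step 2 the H2:H2O ratio is 2:2, so n(H2O) = 5014.4 mol.
Mass of H2O = 5014.4 × 18.016 = 90339 g = 90.34 kg.

90.34 kg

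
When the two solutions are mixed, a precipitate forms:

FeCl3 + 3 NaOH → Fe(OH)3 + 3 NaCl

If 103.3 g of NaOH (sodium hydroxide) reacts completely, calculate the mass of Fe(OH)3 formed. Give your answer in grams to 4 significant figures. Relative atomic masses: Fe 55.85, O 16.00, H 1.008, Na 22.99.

92.01 g

M(NaOH) = 22.99 + 16.00 + 1.008 = 39.998 g/mol.
M(Fe(OH)3) = 55.85 + 3(16.00) + 3(1.008) = 106.874 g/mol.
n(NaOH) = 103.30 g / 39.998 g/mol = 2.5826 mol.
From the equation the NaOH:Fe(OH)3 mole ratio is 3:1, so n(Fe(OH)3) = 2.5826 × 1/3 = 0.86088 mol.
Mass of Fe(OH)3 = 0.86088 mol × 106.874 g/mol = 92.005 g.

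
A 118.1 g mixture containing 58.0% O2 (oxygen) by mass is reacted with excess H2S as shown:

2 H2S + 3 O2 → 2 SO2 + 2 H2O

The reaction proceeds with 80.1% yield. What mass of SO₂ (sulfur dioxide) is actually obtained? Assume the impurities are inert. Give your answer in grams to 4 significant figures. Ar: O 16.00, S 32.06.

73.22 g

Pure O2 available = 118.1 g × 0.580 = 68.498 g.
M(O2) = 2(16.00) = 32.00 g/mol.
M(SO2) = 32.06 + 2(16.00) = 64.06 g/mol.
n(O2) = 68.498 g / 32.00 g/mol = 2.1406 mol.
From the equation the O2:SO2 mole ratio is 3:2, so n(SO2) = 2.1406 × 2/3 = 1.4270 mol.
Mass of SO2 = 1.4270 mol × 64.06 g/mol = 91.416 g.
Actual mass collected = 91.416 g × 0.801 = 73.224 g.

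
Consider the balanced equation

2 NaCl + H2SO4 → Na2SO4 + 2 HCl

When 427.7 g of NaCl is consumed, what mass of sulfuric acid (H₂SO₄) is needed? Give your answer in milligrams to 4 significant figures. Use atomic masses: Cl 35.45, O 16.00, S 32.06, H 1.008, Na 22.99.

M(NaCl) = 22.99 + 35.45 = 58.44 g/mol.
M(H2SO4) = 2(1.008) + 32.06 + 4(16.00) = 98.076 g/mol.
n(NaCl) = 427.70 g / 58.44 g/mol = 7.3186 mol.
From the equation the NaCl:H2SO4 mole ratio is 2:1, so n(H2SO4) = 7.3186 × 1/2 = 3.6593 mol.
Mass of H2SO4 = 3.6593 mol × 98.076 g/mol = 358.89 g.
Converting to mg: 358.89 g = 358900 mg.

358900 mg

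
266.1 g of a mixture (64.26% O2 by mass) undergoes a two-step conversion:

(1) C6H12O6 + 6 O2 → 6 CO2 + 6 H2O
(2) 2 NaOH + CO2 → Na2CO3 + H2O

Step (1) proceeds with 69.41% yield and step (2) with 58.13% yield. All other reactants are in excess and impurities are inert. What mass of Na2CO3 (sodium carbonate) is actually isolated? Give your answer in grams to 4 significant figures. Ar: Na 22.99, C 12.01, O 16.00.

228.5 g

Pure O2 = 266.1 × 0.6426 = 171.00 g.
M(O2) = 2(16.00) = 32.00 g/mol.
M(Na2CO3) = 2(22.99) + 12.01 + 3(16.00) = 105.99 g/mol.
n(O2) = 171.00 / 32.00 = 5.3436 mol.
Step 1 (O2:CO2 = 6:6): theoretical n(CO2) = 5.3436 mol; at 69.41% yield, n(CO2) = 3.7090 mol.
Step 2 (CO2:Na2CO3 = 1:1): theoretical n(Na2CO3) = 3.7090 mol, so theoretical mass = 3.7090 × 105.99 = 393.12 g.
At 58.13% yield, actual mass of Na2CO3 = 393.12 × 0.5813 = 228.52 g.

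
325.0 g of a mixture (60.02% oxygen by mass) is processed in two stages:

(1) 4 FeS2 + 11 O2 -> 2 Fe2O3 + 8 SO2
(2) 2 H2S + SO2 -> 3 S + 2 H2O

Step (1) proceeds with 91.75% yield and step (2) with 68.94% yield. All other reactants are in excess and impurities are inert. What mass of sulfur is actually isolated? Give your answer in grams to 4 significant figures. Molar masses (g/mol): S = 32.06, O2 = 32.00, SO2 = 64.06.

Pure O2 = 325.0 × 0.6002 = 195.06 g.
n(O2) = 195.06 / 32.00 = 6.0958 mol.
Step 1 (O2:SO2 = 11:8): theoretical n(SO2) = 4.4333 mol; at 91.75% yield, n(SO2) = 4.0675 mol.
Step 2 (SO2:S = 1:3): theoretical n(S) = 12.203 mol, so theoretical mass = 12.203 × 32.06 = 391.22 g.
At 68.94% yield, actual mass of S = 391.22 × 0.6894 = 269.70 g.

269.7 g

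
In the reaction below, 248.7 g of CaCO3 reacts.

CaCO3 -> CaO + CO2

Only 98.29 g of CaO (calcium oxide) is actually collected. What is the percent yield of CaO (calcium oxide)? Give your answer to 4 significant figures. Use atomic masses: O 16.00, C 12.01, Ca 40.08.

M(CaCO3) = 40.08 + 12.01 + 3(16.00) = 100.09 g/mol.
M(CaO) = 40.08 + 16.00 = 56.08 g/mol.
n(CaCO3) = 248.70 g / 100.09 g/mol = 2.4848 mol.
From the equation the CaCO3:CaO mole ratio is 1:1, so n(CaO) = 2.4848 × 1/1 = 2.4848 mol.
Mass of CaO = 2.4848 mol × 56.08 g/mol = 139.35 g.
This is the theoretical yield. Percent yield = 98.29 g / 139.35 g × 100% = 70.537%.

70.54 %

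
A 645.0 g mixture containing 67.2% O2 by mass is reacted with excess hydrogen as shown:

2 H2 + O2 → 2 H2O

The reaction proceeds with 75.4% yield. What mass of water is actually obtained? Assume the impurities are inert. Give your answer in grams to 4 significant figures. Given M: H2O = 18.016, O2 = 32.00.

Pure O2 available = 645.0 g × 0.672 = 433.44 g.
n(O2) = 433.44 g / 32.00 g/mol = 13.545 mol.
From the equation the O2:H2O mole ratio is 1:2, so n(H2O) = 13.545 × 2/1 = 27.090 mol.
Mass of H2O = 27.090 mol × 18.016 g/mol = 488.05 g.
Actual mass collected = 488.05 g × 0.754 = 367.99 g.

368.0 g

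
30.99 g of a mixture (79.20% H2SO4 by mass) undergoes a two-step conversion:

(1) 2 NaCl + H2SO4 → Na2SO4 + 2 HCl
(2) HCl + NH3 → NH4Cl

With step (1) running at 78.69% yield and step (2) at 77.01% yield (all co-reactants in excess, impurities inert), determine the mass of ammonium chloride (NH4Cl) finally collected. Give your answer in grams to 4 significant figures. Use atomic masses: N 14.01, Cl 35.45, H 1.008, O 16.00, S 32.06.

Pure H2SO4 = 30.99 × 0.7920 = 24.544 g.
M(H2SO4) = 2(1.008) + 32.06 + 4(16.00) = 98.076 g/mol.
M(NH4Cl) = 14.01 + 4(1.008) + 35.45 = 53.492 g/mol.
n(H2SO4) = 24.544 / 98.076 = 0.25026 mol.
Step 1 (H2SO4:HCl = 1:2): theoretical n(HCl) = 0.50051 mol; at 78.69% yield, n(HCl) = 0.39385 mol.
Step 2 (HCl:NH4Cl = 1:1): theoretical n(NH4Cl) = 0.39385 mol, so theoretical mass = 0.39385 × 53.492 = 21.068 g.
At 77.01% yield, actual mass of NH4Cl = 21.068 × 0.7701 = 16.224 g.

16.22 g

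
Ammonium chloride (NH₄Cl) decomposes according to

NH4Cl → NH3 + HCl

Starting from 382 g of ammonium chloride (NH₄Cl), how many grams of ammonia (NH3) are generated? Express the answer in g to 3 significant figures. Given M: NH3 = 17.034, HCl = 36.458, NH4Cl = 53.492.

n(NH4Cl) = 382.0 g / 53.492 g/mol = 7.141 mol.
From the equation the NH4Cl:NH3 mole ratio is 1:1, so n(NH3) = 7.141 × 1/1 = 7.141 mol.
Mass of NH3 = 7.141 mol × 17.034 g/mol = 121.6 g.

122 g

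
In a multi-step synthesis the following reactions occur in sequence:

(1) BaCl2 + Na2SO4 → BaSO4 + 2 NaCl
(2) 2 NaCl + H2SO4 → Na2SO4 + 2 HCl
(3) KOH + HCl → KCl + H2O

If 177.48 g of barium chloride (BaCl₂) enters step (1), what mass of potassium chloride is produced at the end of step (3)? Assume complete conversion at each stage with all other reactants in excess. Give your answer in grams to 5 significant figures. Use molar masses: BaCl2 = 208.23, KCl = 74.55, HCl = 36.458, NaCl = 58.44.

n(BaCl2) = 177.48 / 208.23 = 0.852327 mol.
Reaction (1): BaCl2→NaCl ratio 1:2 ⇒ n(NaCl) = 1.70465 mol.
Reaction (2): NaCl→HCl ratio 2:2 ⇒ n(HCl) = 1.70465 mol.
Reaction (3): HCl→KCl ratio 1:1 ⇒ n(KCl) = 1.70465 mol.
Mass of KCl = 1.70465 × 74.55 = 127.082 g.

127.08 g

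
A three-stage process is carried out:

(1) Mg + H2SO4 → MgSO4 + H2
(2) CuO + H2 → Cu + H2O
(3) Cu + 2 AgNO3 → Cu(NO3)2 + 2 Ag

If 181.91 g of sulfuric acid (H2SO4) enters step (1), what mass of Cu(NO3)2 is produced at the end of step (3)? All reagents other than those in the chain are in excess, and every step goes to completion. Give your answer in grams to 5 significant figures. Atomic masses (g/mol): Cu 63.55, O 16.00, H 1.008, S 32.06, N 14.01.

347.90 g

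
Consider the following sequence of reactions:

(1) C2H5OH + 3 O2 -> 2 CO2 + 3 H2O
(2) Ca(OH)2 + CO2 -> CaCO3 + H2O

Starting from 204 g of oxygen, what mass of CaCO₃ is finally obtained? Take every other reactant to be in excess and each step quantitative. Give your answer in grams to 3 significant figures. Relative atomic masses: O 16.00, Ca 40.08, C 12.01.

M(O2) = 2(16.00) = 32.00 g/mol.
M(CaCO3) = 40.08 + 12.01 + 3(16.00) = 100.09 g/mol.
n(O2) = 204.0 / 32.00 = 6.375 mol.
Step 1 gives a 3:2 ratio of O2 to CO2, so n(CO2) = 4.250 mol.
In step 2 the CO2:CaCO3 ratio is 1:1, so n(CaCO3) = 4.250 mol.
Mass of CaCO3 = 4.250 × 100.09 = 425.4 g.

425 g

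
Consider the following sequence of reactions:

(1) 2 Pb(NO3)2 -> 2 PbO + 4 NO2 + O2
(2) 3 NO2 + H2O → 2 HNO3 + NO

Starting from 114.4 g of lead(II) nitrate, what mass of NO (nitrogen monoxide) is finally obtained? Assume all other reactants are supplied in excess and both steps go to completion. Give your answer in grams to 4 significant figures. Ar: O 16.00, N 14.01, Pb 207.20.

M(Pb(NO3)2) = 207.20 + 2(14.01) + 6(16.00) = 331.22 g/mol.
M(NO) = 14.01 + 16.00 = 30.01 g/mol.
n(Pb(NO3)2) = 114.40 / 331.22 = 0.34539 mol.
Step 1 gives a 2:4 ratio of Pb(NO3)2 to NO2, so n(NO2) = 0.69078 mol.
In step 2 the NO2:NO ratio is 3:1, so n(NO) = 0.23026 mol.
Mass of NO = 0.23026 × 30.01 = 6.9101 g.

6.910 g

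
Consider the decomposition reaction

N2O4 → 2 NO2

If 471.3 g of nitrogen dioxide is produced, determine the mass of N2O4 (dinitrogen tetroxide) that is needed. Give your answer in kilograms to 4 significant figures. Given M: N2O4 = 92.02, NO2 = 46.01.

0.4713 kg

n(NO2) = 471.30 g / 46.01 g/mol = 10.243 mol.
From the equation the NO2:N2O4 mole ratio is 2:1, so n(N2O4) = 10.243 × 1/2 = 5.1217 mol.
Mass of N2O4 = 5.1217 mol × 92.02 g/mol = 471.30 g.
Converting to kg: 471.30 g = 0.4713 kg.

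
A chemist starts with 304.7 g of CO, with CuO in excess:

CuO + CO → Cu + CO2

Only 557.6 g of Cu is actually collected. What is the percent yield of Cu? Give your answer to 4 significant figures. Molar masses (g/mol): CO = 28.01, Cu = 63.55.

n(CO) = 304.70 g / 28.01 g/mol = 10.878 mol.
From the equation the CO:Cu mole ratio is 1:1, so n(Cu) = 10.878 × 1/1 = 10.878 mol.
Mass of Cu = 10.878 mol × 63.55 g/mol = 691.31 g.
This is the theoretical yield. Percent yield = 557.6 g / 691.31 g × 100% = 80.658%.

80.66 %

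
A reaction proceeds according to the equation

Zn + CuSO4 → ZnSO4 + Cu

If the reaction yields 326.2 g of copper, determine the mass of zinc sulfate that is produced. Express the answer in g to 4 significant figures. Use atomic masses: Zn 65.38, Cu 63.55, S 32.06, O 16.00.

828.7 g

M(Cu) = 63.55 g/mol.
M(ZnSO4) = 65.38 + 32.06 + 4(16.00) = 161.44 g/mol.
n(Cu) = 326.20 g / 63.55 g/mol = 5.1330 mol.
From the equation the Cu:ZnSO4 mole ratio is 1:1, so n(ZnSO4) = 5.1330 × 1/1 = 5.1330 mol.
Mass of ZnSO4 = 5.1330 mol × 161.44 g/mol = 828.67 g.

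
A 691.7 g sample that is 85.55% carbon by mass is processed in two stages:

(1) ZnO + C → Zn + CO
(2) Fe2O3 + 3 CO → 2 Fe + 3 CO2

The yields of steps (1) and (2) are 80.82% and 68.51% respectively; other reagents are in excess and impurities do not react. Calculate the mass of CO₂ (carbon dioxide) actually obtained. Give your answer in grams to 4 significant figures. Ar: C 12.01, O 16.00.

Pure C = 691.7 × 0.8555 = 591.75 g.
M(C) = 12.01 g/mol.
M(CO2) = 12.01 + 2(16.00) = 44.01 g/mol.
n(C) = 591.75 / 12.01 = 49.271 mol.
Step 1 (C:CO = 1:1): theoretical n(CO) = 49.271 mol; at 80.82% yield, n(CO) = 39.821 mol.
Step 2 (CO:CO2 = 3:3): theoretical n(CO2) = 39.821 mol, so theoretical mass = 39.821 × 44.01 = 1752.5 g.
At 68.51% yield, actual mass of CO2 = 1752.5 × 0.6851 = 1200.7 g.

1201 g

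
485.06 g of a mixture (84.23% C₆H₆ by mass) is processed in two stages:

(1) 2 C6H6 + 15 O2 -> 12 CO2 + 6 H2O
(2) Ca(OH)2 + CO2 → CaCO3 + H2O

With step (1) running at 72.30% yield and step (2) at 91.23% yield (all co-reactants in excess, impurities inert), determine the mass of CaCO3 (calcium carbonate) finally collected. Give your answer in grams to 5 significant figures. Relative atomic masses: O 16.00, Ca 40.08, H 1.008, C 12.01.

2072.0 g

Pure C6H6 = 485.06 × 0.8423 = 408.566 g.
M(C6H6) = 6(12.01) + 6(1.008) = 78.108 g/mol.
M(CaCO3) = 40.08 + 12.01 + 3(16.00) = 100.09 g/mol.
n(C6H6) = 408.566 / 78.108 = 5.23078 mol.
Step 1 (C6H6:CO2 = 2:12): theoretical n(CO2) = 31.3847 mol; at 72.30% yield, n(CO2) = 22.6911 mol.
Step 2 (CO2:CaCO3 = 1:1): theoretical n(CaCO3) = 22.6911 mol, so theoretical mass = 22.6911 × 100.09 = 2271.16 g.
At 91.23% yield, actual mass of CaCO3 = 2271.16 × 0.9123 = 2071.98 g.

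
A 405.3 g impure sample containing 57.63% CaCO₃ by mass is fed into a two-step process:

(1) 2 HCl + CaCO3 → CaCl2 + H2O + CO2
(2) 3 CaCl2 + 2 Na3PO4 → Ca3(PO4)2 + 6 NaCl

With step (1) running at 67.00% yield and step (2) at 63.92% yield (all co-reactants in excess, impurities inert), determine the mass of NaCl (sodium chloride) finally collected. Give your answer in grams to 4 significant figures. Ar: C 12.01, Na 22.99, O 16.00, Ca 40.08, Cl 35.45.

116.8 g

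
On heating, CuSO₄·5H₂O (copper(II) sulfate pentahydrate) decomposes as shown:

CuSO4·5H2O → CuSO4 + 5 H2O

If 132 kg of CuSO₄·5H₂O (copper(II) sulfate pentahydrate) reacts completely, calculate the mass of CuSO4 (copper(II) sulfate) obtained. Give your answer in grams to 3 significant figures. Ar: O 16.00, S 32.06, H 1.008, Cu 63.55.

84400 g

M(CuSO4·5H2O) = 63.55 + 32.06 + 9(16.00) + 10(1.008) = 249.69 g/mol.
M(CuSO4) = 63.55 + 32.06 + 4(16.00) = 159.61 g/mol.
Convert: 132 kg = 132000 g.
n(CuSO4·5H2O) = 132000 g / 249.69 g/mol = 528.7 mol.
From the equation the CuSO4·5H2O:CuSO4 mole ratio is 1:1, so n(CuSO4) = 528.7 × 1/1 = 528.7 mol.
Mass of CuSO4 = 528.7 mol × 159.61 g/mol = 84380 g.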